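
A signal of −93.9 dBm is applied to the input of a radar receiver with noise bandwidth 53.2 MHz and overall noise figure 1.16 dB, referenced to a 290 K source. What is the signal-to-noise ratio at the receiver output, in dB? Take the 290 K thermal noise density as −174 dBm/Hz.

1.7 dB

Noise floor: N = −174 + 10 log₁₀(B) + NF
10 log₁₀(5.32×10⁷) = 77.26 dB
N = −174 + 77.26 + 1.16 = −95.58 dBm
SNR = P_sig − N = −93.9 − (−95.58) = 1.68 dB → 1.7 dB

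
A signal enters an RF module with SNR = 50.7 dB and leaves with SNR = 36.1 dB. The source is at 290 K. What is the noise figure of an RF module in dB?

14.6 dB

NF (dB) = SNR_in(dB) − SNR_out(dB) when the source is at T₀
NF = 50.7 − 36.1 = 14.6 dB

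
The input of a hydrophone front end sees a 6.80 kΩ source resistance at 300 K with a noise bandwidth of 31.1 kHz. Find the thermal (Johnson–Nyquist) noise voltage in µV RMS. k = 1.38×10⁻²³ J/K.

1.87 µV

V_n = √(4kTRB)
4kTRB = 4 × 1.38×10⁻²³ × 300 × 6.80×10³ × 3.11×10⁴ = 3.50×10⁻¹² V²
V_n = √(3.50×10⁻¹²) = 1.87×10⁻⁶ V = 1.87 µV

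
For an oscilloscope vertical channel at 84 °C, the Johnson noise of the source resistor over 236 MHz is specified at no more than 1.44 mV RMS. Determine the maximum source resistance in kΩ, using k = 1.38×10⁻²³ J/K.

T = 84 °C + 273.15 = 357.15 K
Johnson–Nyquist: V_n = √(4kTRB) ⇒ R = V_n² / (4kTB)
4kTB = 4 × 1.38×10⁻²³ × 357.15 × 2.36×10⁸ = 4.65×10⁻¹²
R = (1.44×10⁻³)² / 4.65×10⁻¹² = 4.46×10⁵ Ω = 446 kΩ

446 kΩ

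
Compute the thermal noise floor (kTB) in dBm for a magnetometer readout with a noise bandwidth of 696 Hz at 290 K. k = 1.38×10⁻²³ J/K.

P_n = kTB = 1.38×10⁻²³ × 290 × 6.96×10² = 2.79×10⁻¹⁸ W
In dBm: 10 log₁₀(2.79×10⁻¹⁸ / 10⁻³) = −145.6 dBm

−145.6 dBm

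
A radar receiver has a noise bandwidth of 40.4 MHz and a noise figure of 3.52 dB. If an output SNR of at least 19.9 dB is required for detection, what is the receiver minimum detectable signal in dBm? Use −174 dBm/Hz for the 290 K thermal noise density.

Sensitivity = −174 + 10 log₁₀(B) + NF + SNR_min
= −174 + 76.06 + 3.52 + 19.9
= −74.52 dBm → −74.5 dBm

−74.5 dBm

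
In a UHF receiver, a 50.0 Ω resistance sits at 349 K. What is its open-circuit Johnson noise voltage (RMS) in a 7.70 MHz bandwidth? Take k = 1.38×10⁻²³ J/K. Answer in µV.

2.72 µV

V_n = √(4kTRB)
4kTRB = 4 × 1.38×10⁻²³ × 349 × 5.00×10¹ × 7.70×10⁶ = 7.42×10⁻¹² V²
V_n = √(7.42×10⁻¹²) = 2.72×10⁻⁶ V = 2.72 µV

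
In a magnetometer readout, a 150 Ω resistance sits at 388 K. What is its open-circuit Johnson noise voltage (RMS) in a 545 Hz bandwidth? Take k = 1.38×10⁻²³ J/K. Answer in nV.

V_n = √(4kTRB)
4kTRB = 4 × 1.38×10⁻²³ × 388 × 1.50×10² × 5.45×10² = 1.75×10⁻¹⁵ V²
V_n = √(1.75×10⁻¹⁵) = 4.18×10⁻⁸ V = 41.8 nV

41.8 nV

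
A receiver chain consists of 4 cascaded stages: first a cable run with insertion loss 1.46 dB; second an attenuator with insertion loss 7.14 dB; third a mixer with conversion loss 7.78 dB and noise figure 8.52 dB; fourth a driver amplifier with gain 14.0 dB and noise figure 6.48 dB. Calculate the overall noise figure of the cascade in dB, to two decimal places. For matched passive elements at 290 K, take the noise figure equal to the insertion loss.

23.04 dB

Convert to linear (a loss of L dB is a gain of −L dB): F_i = 10^(NF_i/10), G_i = 10^(G_i,dB/10)
  Stage 1: F_1 = 10^(1.46/10) = 1.400, G_1 = 10^(−1.46/10) = 0.7145
  Stage 2: F_2 = 10^(7.14/10) = 5.176, G_2 = 10^(−7.14/10) = 0.1932
  Stage 3: F_3 = 10^(8.52/10) = 7.112, G_3 = 10^(−7.78/10) = 0.1667
  Stage 4: F_4 = 10^(6.48/10) = 4.446, G_4 = 10^(14.0/10) = 25.12
Friis cascade:
  F = 1.400 + (5.176 − 1)/0.7145 + (7.112 − 1)/0.1380 + (4.446 − 1)/0.02301 = 201.3
NF = 10 log₁₀(201.3) = 23.04 dB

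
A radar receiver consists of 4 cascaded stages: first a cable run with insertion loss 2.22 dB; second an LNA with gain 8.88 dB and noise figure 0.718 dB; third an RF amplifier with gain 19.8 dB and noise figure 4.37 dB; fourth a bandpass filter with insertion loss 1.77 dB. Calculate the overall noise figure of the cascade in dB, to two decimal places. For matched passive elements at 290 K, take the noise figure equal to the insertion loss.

3.70 dB

Convert to linear (a loss of L dB is a gain of −L dB): F_i = 10^(NF_i/10), G_i = 10^(G_i,dB/10)
  Stage 1: F_1 = 10^(2.22/10) = 1.667, G_1 = 10^(−2.22/10) = 0.5998
  Stage 2: F_2 = 10^(0.718/10) = 1.180, G_2 = 10^(8.88/10) = 7.727
  Stage 3: F_3 = 10^(4.37/10) = 2.735, G_3 = 10^(19.8/10) = 95.50
  Stage 4: F_4 = 10^(1.77/10) = 1.503, G_4 = 10^(−1.77/10) = 0.6653
Friis cascade:
  F = 1.667 + (1.180 − 1)/0.5998 + (2.735 − 1)/4.634 + (1.503 − 1)/442.6 = 2.343
NF = 10 log₁₀(2.343) = 3.70 dB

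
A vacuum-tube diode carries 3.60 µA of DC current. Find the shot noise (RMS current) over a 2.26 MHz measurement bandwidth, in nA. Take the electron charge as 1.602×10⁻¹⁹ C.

1.61 nA

I_n = √(2qI·B)
2qI·B = 2 × 1.602×10⁻¹⁹ × 3.60×10⁻⁶ × 2.26×10⁶ = 2.61×10⁻¹⁸ A²
I_n = √(2.61×10⁻¹⁸) = 1.61×10⁻⁹ A = 1.61 nA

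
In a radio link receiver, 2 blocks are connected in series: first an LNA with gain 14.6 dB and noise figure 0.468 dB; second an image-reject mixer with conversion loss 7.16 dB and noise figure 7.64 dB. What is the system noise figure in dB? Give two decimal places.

1.07 dB

Convert to linear (a loss of L dB is a gain of −L dB): F_i = 10^(NF_i/10), G_i = 10^(G_i,dB/10)
  Stage 1: F_1 = 10^(0.468/10) = 1.114, G_1 = 10^(14.6/10) = 28.84
  Stage 2: F_2 = 10^(7.64/10) = 5.808, G_2 = 10^(−7.16/10) = 0.1923
Friis cascade:
  F = 1.114 + (5.808 − 1)/28.84 = 1.280
NF = 10 log₁₀(1.280) = 1.07 dB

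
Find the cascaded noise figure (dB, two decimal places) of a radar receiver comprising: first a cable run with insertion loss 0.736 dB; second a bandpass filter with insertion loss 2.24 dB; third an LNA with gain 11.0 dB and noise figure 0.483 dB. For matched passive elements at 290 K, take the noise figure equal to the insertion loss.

3.46 dB

Convert to linear (a loss of L dB is a gain of −L dB): F_i = 10^(NF_i/10), G_i = 10^(G_i,dB/10)
  Stage 1: F_1 = 10^(0.736/10) = 1.185, G_1 = 10^(−0.736/10) = 0.8441
  Stage 2: F_2 = 10^(2.24/10) = 1.675, G_2 = 10^(−2.24/10) = 0.5970
  Stage 3: F_3 = 10^(0.483/10) = 1.118, G_3 = 10^(11.0/10) = 12.59
Friis cascade:
  F = 1.185 + (1.675 − 1)/0.8441 + (1.118 − 1)/0.5040 = 2.218
NF = 10 log₁₀(2.218) = 3.46 dB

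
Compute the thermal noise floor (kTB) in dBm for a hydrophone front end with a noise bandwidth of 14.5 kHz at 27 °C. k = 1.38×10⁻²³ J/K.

T = 27 °C + 273.15 = 300.15 K
P_n = kTB = 1.38×10⁻²³ × 300.15 × 1.45×10⁴ = 6.01×10⁻¹⁷ W
In dBm: 10 log₁₀(6.01×10⁻¹⁷ / 10⁻³) = −132.2 dBm

−132.2 dBm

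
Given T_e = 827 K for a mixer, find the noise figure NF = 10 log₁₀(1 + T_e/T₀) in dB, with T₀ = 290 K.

F = 1 + T_e/T₀ = 1 + 827/290 = 3.85172
NF = 10 log₁₀(3.85172) = 5.86 dB

5.86 dB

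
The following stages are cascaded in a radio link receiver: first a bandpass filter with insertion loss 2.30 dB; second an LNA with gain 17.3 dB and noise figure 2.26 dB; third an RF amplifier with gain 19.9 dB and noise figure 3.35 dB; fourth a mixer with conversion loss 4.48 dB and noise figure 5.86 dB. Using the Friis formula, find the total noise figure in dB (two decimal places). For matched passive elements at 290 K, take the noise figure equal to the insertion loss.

4.62 dB

Convert to linear (a loss of L dB is a gain of −L dB): F_i = 10^(NF_i/10), G_i = 10^(G_i,dB/10)
  Stage 1: F_1 = 10^(2.30/10) = 1.698, G_1 = 10^(−2.30/10) = 0.5888
  Stage 2: F_2 = 10^(2.26/10) = 1.683, G_2 = 10^(17.3/10) = 53.70
  Stage 3: F_3 = 10^(3.35/10) = 2.163, G_3 = 10^(19.9/10) = 97.72
  Stage 4: F_4 = 10^(5.86/10) = 3.855, G_4 = 10^(−4.48/10) = 0.3565
Friis cascade:
  F = 1.698 + (1.683 − 1)/0.5888 + (2.163 − 1)/31.62 + (3.855 − 1)/3090 = 2.895
NF = 10 log₁₀(2.895) = 4.62 dB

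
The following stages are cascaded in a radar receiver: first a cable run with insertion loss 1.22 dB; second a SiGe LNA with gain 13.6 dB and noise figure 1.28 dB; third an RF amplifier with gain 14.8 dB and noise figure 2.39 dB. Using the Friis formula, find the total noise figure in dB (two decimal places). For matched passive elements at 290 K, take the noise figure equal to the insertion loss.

Convert to linear (a loss of L dB is a gain of −L dB): F_i = 10^(NF_i/10), G_i = 10^(G_i,dB/10)
  Stage 1: F_1 = 10^(1.22/10) = 1.324, G_1 = 10^(−1.22/10) = 0.7551
  Stage 2: F_2 = 10^(1.28/10) = 1.343, G_2 = 10^(13.6/10) = 22.91
  Stage 3: F_3 = 10^(2.39/10) = 1.734, G_3 = 10^(14.8/10) = 30.20
Friis cascade:
  F = 1.324 + (1.343 − 1)/0.7551 + (1.734 − 1)/17.30 = 1.821
NF = 10 log₁₀(1.821) = 2.60 dB

2.60 dB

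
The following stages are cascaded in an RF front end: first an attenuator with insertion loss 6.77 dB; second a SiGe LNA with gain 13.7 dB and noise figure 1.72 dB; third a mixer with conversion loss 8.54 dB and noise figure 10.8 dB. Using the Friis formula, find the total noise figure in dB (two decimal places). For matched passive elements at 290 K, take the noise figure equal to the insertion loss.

9.68 dB

Convert to linear (a loss of L dB is a gain of −L dB): F_i = 10^(NF_i/10), G_i = 10^(G_i,dB/10)
  Stage 1: F_1 = 10^(6.77/10) = 4.753, G_1 = 10^(−6.77/10) = 0.2104
  Stage 2: F_2 = 10^(1.72/10) = 1.486, G_2 = 10^(13.7/10) = 23.44
  Stage 3: F_3 = 10^(10.8/10) = 12.02, G_3 = 10^(−8.54/10) = 0.1400
Friis cascade:
  F = 4.753 + (1.486 − 1)/0.2104 + (12.02 − 1)/4.932 = 9.298
NF = 10 log₁₀(9.298) = 9.68 dB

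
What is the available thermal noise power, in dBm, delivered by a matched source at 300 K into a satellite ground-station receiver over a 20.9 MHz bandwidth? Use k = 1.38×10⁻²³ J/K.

P_n = kTB = 1.38×10⁻²³ × 300 × 2.09×10⁷ = 8.65×10⁻¹⁴ W
In dBm: 10 log₁₀(8.65×10⁻¹⁴ / 10⁻³) = −100.6 dBm

−100.6 dBm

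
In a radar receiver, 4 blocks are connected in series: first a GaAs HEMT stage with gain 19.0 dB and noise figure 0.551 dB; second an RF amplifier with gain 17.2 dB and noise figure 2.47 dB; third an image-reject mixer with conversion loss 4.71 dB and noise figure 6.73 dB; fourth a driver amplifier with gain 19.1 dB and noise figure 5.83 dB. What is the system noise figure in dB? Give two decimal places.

Convert to linear (a loss of L dB is a gain of −L dB): F_i = 10^(NF_i/10), G_i = 10^(G_i,dB/10)
  Stage 1: F_1 = 10^(0.551/10) = 1.135, G_1 = 10^(19.0/10) = 79.43
  Stage 2: F_2 = 10^(2.47/10) = 1.766, G_2 = 10^(17.2/10) = 52.48
  Stage 3: F_3 = 10^(6.73/10) = 4.710, G_3 = 10^(−4.71/10) = 0.3381
  Stage 4: F_4 = 10^(5.83/10) = 3.828, G_4 = 10^(19.1/10) = 81.28
Friis cascade:
  F = 1.135 + (1.766 − 1)/79.43 + (4.710 − 1)/4169 + (3.828 − 1)/1409 = 1.148
NF = 10 log₁₀(1.148) = 0.60 dB

0.60 dB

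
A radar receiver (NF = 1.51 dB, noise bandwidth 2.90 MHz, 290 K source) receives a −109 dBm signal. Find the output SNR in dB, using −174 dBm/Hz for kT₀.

−1.1 dB

Noise floor: N = −174 + 10 log₁₀(B) + NF
10 log₁₀(2.90×10⁶) = 64.62 dB
N = −174 + 64.62 + 1.51 = −107.87 dBm
SNR = P_sig − N = −109 − (−107.87) = −1.13 dB → −1.1 dB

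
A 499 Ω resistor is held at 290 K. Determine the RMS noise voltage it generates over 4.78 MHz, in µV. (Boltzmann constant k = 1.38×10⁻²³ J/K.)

V_n = √(4kTRB)
4kTRB = 4 × 1.38×10⁻²³ × 290 × 4.99×10² × 4.78×10⁶ = 3.82×10⁻¹¹ V²
V_n = √(3.82×10⁻¹¹) = 6.18×10⁻⁶ V = 6.18 µV

6.18 µV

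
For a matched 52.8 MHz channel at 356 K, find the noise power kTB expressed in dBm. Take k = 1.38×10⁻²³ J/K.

−95.9 dBm

P_n = kTB = 1.38×10⁻²³ × 356 × 5.28×10⁷ = 2.59×10⁻¹³ W
In dBm: 10 log₁₀(2.59×10⁻¹³ / 10⁻³) = −95.9 dBm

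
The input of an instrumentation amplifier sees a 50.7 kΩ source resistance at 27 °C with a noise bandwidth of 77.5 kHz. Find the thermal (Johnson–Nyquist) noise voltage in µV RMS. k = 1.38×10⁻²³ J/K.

8.07 µV

T = 27 °C + 273.15 = 300.15 K
V_n = √(4kTRB)
4kTRB = 4 × 1.38×10⁻²³ × 300.15 × 5.07×10⁴ × 7.75×10⁴ = 6.51×10⁻¹¹ V²
V_n = √(6.51×10⁻¹¹) = 8.07×10⁻⁶ V = 8.07 µV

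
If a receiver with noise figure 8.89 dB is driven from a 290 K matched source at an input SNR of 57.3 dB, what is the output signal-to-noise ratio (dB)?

By definition F = SNR_in/SNR_out, so in dB: SNR_out = SNR_in − NF
SNR_out = 57.3 − 8.89 = 48.41 dB

48.41 dB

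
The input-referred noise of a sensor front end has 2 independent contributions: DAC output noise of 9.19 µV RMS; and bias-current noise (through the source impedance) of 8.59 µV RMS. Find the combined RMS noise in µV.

Uncorrelated sources add in power (mean-square): V_tot = √(ΣV_i²)
V_tot = √[(9.19×10⁻⁶)² + (8.59×10⁻⁶)²] = 1.26×10⁻⁵ V = 12.6 µV

12.6 µV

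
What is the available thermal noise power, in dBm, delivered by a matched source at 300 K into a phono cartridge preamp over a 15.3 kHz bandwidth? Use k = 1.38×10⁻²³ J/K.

−132.0 dBm

P_n = kTB = 1.38×10⁻²³ × 300 × 1.53×10⁴ = 6.33×10⁻¹⁷ W
In dBm: 10 log₁₀(6.33×10⁻¹⁷ / 10⁻³) = −132.0 dBm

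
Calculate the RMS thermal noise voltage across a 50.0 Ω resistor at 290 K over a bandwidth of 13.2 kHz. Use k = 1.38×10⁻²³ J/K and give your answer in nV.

V_n = √(4kTRB)
4kTRB = 4 × 1.38×10⁻²³ × 290 × 5.00×10¹ × 1.32×10⁴ = 1.06×10⁻¹⁴ V²
V_n = √(1.06×10⁻¹⁴) = 1.03×10⁻⁷ V = 103 nV

103 nV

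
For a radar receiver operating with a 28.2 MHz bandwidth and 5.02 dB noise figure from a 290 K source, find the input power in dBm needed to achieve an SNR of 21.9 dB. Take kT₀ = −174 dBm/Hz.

−72.6 dBm

Sensitivity = −174 + 10 log₁₀(B) + NF + SNR_min
= −174 + 74.5 + 5.02 + 21.9
= −72.58 dBm → −72.6 dBm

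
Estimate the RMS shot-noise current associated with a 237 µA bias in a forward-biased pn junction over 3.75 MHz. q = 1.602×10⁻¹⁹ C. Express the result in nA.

I_n = √(2qI·B)
2qI·B = 2 × 1.602×10⁻¹⁹ × 2.37×10⁻⁴ × 3.75×10⁶ = 2.85×10⁻¹⁶ A²
I_n = √(2.85×10⁻¹⁶) = 1.69×10⁻⁸ A = 16.9 nA

16.9 nA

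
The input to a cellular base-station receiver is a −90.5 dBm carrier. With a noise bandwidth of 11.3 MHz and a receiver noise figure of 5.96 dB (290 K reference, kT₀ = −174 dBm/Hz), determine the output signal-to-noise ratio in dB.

7.0 dB

Noise floor: N = −174 + 10 log₁₀(B) + NF
10 log₁₀(1.13×10⁷) = 70.53 dB
N = −174 + 70.53 + 5.96 = −97.51 dBm
SNR = P_sig − N = −90.5 − (−97.51) = 7.01 dB → 7.0 dB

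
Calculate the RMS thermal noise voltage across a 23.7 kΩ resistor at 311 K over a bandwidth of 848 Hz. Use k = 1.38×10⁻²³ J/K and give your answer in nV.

V_n = √(4kTRB)
4kTRB = 4 × 1.38×10⁻²³ × 311 × 2.37×10⁴ × 8.48×10² = 3.45×10⁻¹³ V²
V_n = √(3.45×10⁻¹³) = 5.87×10⁻⁷ V = 587 nV

587 nV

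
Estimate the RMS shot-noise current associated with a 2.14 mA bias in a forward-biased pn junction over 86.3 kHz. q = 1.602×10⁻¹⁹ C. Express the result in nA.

7.69 nA

I_n = √(2qI·B)
2qI·B = 2 × 1.602×10⁻¹⁹ × 2.14×10⁻³ × 8.63×10⁴ = 5.92×10⁻¹⁷ A²
I_n = √(5.92×10⁻¹⁷) = 7.69×10⁻⁹ A = 7.69 nA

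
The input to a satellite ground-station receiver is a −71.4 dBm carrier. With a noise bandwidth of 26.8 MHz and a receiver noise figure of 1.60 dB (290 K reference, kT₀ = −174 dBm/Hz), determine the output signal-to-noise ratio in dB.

Noise floor: N = −174 + 10 log₁₀(B) + NF
10 log₁₀(2.68×10⁷) = 74.28 dB
N = −174 + 74.28 + 1.60 = −98.12 dBm
SNR = P_sig − N = −71.4 − (−98.12) = 26.72 dB → 26.7 dB

26.7 dB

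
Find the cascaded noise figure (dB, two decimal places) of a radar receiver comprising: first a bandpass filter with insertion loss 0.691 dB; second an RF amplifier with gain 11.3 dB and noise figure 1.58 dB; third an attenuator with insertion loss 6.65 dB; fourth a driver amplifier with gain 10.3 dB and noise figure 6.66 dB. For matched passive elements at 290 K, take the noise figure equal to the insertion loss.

5.39 dB

Convert to linear (a loss of L dB is a gain of −L dB): F_i = 10^(NF_i/10), G_i = 10^(G_i,dB/10)
  Stage 1: F_1 = 10^(0.691/10) = 1.172, G_1 = 10^(−0.691/10) = 0.8529
  Stage 2: F_2 = 10^(1.58/10) = 1.439, G_2 = 10^(11.3/10) = 13.49
  Stage 3: F_3 = 10^(6.65/10) = 4.624, G_3 = 10^(−6.65/10) = 0.2163
  Stage 4: F_4 = 10^(6.66/10) = 4.634, G_4 = 10^(10.3/10) = 10.72
Friis cascade:
  F = 1.172 + (1.439 − 1)/0.8529 + (4.624 − 1)/11.51 + (4.634 − 1)/2.488 = 3.463
NF = 10 log₁₀(3.463) = 5.39 dB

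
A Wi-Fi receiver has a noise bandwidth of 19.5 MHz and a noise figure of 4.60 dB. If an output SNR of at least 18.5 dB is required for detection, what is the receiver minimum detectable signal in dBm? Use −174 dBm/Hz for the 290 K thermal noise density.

−78.0 dBm

Sensitivity = −174 + 10 log₁₀(B) + NF + SNR_min
= −174 + 72.9 + 4.60 + 18.5
= −78.00 dBm → −78.0 dBm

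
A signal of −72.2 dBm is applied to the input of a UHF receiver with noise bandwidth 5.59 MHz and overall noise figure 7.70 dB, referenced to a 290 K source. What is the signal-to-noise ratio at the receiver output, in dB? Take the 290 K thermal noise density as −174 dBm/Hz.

Noise floor: N = −174 + 10 log₁₀(B) + NF
10 log₁₀(5.59×10⁶) = 67.47 dB
N = −174 + 67.47 + 7.70 = −98.83 dBm
SNR = P_sig − N = −72.2 − (−98.83) = 26.63 dB → 26.6 dB

26.6 dB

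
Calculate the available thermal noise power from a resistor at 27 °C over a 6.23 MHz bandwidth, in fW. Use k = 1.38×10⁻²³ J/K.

T = 27 °C + 273.15 = 300.15 K
P_n = kTB = 1.38×10⁻²³ × 300.15 × 6.23×10⁶ = 2.58×10⁻¹⁴ W = 25.8 fW

25.8 fW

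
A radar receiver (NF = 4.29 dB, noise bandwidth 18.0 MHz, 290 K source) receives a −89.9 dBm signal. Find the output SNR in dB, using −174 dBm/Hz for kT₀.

Noise floor: N = −174 + 10 log₁₀(B) + NF
10 log₁₀(1.80×10⁷) = 72.55 dB
N = −174 + 72.55 + 4.29 = −97.16 dBm
SNR = P_sig − N = −89.9 − (−97.16) = 7.26 dB → 7.3 dB

7.3 dB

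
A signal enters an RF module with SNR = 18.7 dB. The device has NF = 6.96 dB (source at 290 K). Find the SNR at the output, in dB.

11.74 dB

By definition F = SNR_in/SNR_out, so in dB: SNR_out = SNR_in − NF
SNR_out = 18.7 − 6.96 = 11.74 dB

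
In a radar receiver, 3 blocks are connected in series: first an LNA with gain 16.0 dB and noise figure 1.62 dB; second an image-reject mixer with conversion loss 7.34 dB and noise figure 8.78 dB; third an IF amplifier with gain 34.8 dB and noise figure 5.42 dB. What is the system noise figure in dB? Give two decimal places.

2.91 dB

Convert to linear (a loss of L dB is a gain of −L dB): F_i = 10^(NF_i/10), G_i = 10^(G_i,dB/10)
  Stage 1: F_1 = 10^(1.62/10) = 1.452, G_1 = 10^(16.0/10) = 39.81
  Stage 2: F_2 = 10^(8.78/10) = 7.551, G_2 = 10^(−7.34/10) = 0.1845
  Stage 3: F_3 = 10^(5.42/10) = 3.483, G_3 = 10^(34.8/10) = 3020
Friis cascade:
  F = 1.452 + (7.551 − 1)/39.81 + (3.483 − 1)/7.345 = 1.955
NF = 10 log₁₀(1.955) = 2.91 dB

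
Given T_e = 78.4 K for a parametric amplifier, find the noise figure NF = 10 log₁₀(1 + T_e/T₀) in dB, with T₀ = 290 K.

F = 1 + T_e/T₀ = 1 + 78.4/290 = 1.27034
NF = 10 log₁₀(1.27034) = 1.04 dB

1.04 dB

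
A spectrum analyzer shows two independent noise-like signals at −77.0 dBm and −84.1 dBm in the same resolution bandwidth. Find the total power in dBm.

−76.2 dBm

Convert to linear, add, convert back:
P₁ = 2.00×10⁻¹¹ W, P₂ = 3.89×10⁻¹² W
P_tot = 2.38×10⁻¹¹ W → 10 log₁₀(P_tot / 10⁻³) = −76.2 dBm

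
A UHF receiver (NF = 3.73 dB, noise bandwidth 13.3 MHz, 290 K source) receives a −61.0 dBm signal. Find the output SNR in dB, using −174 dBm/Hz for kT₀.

38.0 dB

Noise floor: N = −174 + 10 log₁₀(B) + NF
10 log₁₀(1.33×10⁷) = 71.24 dB
N = −174 + 71.24 + 3.73 = −99.03 dBm
SNR = P_sig − N = −61.0 − (−99.03) = 38.03 dB → 38.0 dB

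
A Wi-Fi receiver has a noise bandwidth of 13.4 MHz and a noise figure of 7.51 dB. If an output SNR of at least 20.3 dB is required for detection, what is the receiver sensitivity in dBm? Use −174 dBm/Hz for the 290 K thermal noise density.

Sensitivity = −174 + 10 log₁₀(B) + NF + SNR_min
= −174 + 71.27 + 7.51 + 20.3
= −74.92 dBm → −74.9 dBm

−74.9 dBm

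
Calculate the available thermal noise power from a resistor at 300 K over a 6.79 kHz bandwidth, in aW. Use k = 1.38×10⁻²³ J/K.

28.1 aW

P_n = kTB = 1.38×10⁻²³ × 300 × 6.79×10³ = 2.81×10⁻¹⁷ W = 28.1 aW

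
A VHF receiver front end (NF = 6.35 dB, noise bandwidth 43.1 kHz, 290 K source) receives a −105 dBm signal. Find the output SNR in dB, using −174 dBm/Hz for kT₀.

Noise floor: N = −174 + 10 log₁₀(B) + NF
10 log₁₀(4.31×10⁴) = 46.34 dB
N = −174 + 46.34 + 6.35 = −121.31 dBm
SNR = P_sig − N = −105 − (−121.31) = 16.31 dB → 16.3 dB

16.3 dB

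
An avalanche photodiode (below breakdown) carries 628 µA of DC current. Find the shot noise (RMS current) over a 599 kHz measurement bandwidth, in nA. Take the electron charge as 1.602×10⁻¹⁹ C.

11.0 nA

I_n = √(2qI·B)
2qI·B = 2 × 1.602×10⁻¹⁹ × 6.28×10⁻⁴ × 5.99×10⁵ = 1.21×10⁻¹⁶ A²
I_n = √(1.21×10⁻¹⁶) = 1.10×10⁻⁸ A = 11.0 nA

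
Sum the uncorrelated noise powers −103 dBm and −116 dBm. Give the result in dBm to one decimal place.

Convert to linear, add, convert back:
P₁ = 5.01×10⁻¹⁴ W, P₂ = 2.51×10⁻¹⁵ W
P_tot = 5.26×10⁻¹⁴ W → 10 log₁₀(P_tot / 10⁻³) = −102.8 dBm

−102.8 dBm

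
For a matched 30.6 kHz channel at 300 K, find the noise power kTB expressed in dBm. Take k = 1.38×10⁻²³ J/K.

−129.0 dBm

P_n = kTB = 1.38×10⁻²³ × 300 × 3.06×10⁴ = 1.27×10⁻¹⁶ W
In dBm: 10 log₁₀(1.27×10⁻¹⁶ / 10⁻³) = −129.0 dBm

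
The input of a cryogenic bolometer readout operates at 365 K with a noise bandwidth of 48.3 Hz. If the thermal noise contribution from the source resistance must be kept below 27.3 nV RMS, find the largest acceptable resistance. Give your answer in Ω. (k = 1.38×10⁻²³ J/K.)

766 Ω

Johnson–Nyquist: V_n = √(4kTRB) ⇒ R = V_n² / (4kTB)
4kTB = 4 × 1.38×10⁻²³ × 365 × 4.83×10¹ = 9.73×10⁻¹⁹
R = (2.73×10⁻⁸)² / 9.73×10⁻¹⁹ = 7.66×10² Ω = 766 Ω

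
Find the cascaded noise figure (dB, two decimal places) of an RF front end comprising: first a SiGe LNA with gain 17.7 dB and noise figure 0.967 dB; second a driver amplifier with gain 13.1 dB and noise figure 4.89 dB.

1.09 dB

Convert to linear (a loss of L dB is a gain of −L dB): F_i = 10^(NF_i/10), G_i = 10^(G_i,dB/10)
  Stage 1: F_1 = 10^(0.967/10) = 1.249, G_1 = 10^(17.7/10) = 58.88
  Stage 2: F_2 = 10^(4.89/10) = 3.083, G_2 = 10^(13.1/10) = 20.42
Friis cascade:
  F = 1.249 + (3.083 − 1)/58.88 = 1.285
NF = 10 log₁₀(1.285) = 1.09 dB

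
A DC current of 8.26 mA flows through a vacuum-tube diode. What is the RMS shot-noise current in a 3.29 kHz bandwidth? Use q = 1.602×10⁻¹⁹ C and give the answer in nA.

2.95 nA

I_n = √(2qI·B)
2qI·B = 2 × 1.602×10⁻¹⁹ × 8.26×10⁻³ × 3.29×10³ = 8.71×10⁻¹⁸ A²
I_n = √(8.71×10⁻¹⁸) = 2.95×10⁻⁹ A = 2.95 nA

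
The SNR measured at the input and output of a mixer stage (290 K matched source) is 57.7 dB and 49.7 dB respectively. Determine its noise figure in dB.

NF (dB) = SNR_in(dB) − SNR_out(dB) when the source is at T₀
NF = 57.7 − 49.7 = 8.0 dB

8.0 dB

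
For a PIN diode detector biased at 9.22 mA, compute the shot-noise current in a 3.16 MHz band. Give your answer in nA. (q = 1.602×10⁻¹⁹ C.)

96.6 nA

I_n = √(2qI·B)
2qI·B = 2 × 1.602×10⁻¹⁹ × 9.22×10⁻³ × 3.16×10⁶ = 9.33×10⁻¹⁵ A²
I_n = √(9.33×10⁻¹⁵) = 9.66×10⁻⁸ A = 96.6 nA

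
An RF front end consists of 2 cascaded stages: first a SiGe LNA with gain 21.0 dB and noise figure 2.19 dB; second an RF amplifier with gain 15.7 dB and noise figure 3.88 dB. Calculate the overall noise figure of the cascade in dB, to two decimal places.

2.22 dB

Convert to linear (a loss of L dB is a gain of −L dB): F_i = 10^(NF_i/10), G_i = 10^(G_i,dB/10)
  Stage 1: F_1 = 10^(2.19/10) = 1.656, G_1 = 10^(21.0/10) = 125.9
  Stage 2: F_2 = 10^(3.88/10) = 2.443, G_2 = 10^(15.7/10) = 37.15
Friis cascade:
  F = 1.656 + (2.443 − 1)/125.9 = 1.667
NF = 10 log₁₀(1.667) = 2.22 dB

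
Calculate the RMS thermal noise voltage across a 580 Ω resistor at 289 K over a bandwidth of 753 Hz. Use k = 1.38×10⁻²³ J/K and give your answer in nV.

V_n = √(4kTRB)
4kTRB = 4 × 1.38×10⁻²³ × 289 × 5.80×10² × 7.53×10² = 6.97×10⁻¹⁵ V²
V_n = √(6.97×10⁻¹⁵) = 8.35×10⁻⁸ V = 83.5 nV

83.5 nV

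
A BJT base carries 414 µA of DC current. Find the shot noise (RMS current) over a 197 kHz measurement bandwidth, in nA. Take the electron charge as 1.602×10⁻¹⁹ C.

I_n = √(2qI·B)
2qI·B = 2 × 1.602×10⁻¹⁹ × 4.14×10⁻⁴ × 1.97×10⁵ = 2.61×10⁻¹⁷ A²
I_n = √(2.61×10⁻¹⁷) = 5.11×10⁻⁹ A = 5.11 nA

5.11 nA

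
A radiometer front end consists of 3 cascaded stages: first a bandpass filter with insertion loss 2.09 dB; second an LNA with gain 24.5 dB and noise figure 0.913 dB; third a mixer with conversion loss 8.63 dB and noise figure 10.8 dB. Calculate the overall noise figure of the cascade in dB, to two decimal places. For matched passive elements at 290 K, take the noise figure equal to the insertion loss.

3.14 dB

Convert to linear (a loss of L dB is a gain of −L dB): F_i = 10^(NF_i/10), G_i = 10^(G_i,dB/10)
  Stage 1: F_1 = 10^(2.09/10) = 1.618, G_1 = 10^(−2.09/10) = 0.6180
  Stage 2: F_2 = 10^(0.913/10) = 1.234, G_2 = 10^(24.5/10) = 281.8
  Stage 3: F_3 = 10^(10.8/10) = 12.02, G_3 = 10^(−8.63/10) = 0.1371
Friis cascade:
  F = 1.618 + (1.234 − 1)/0.6180 + (12.02 − 1)/174.2 = 2.060
NF = 10 log₁₀(2.060) = 3.14 dB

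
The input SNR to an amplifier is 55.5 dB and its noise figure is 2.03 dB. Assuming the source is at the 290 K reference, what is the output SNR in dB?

53.47 dB

By definition F = SNR_in/SNR_out, so in dB: SNR_out = SNR_in − NF
SNR_out = 55.5 − 2.03 = 53.47 dB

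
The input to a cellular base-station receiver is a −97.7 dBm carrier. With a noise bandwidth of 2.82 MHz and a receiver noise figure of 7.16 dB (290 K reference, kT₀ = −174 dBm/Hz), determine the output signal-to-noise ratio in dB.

4.6 dB

Noise floor: N = −174 + 10 log₁₀(B) + NF
10 log₁₀(2.82×10⁶) = 64.5 dB
N = −174 + 64.5 + 7.16 = −102.34 dBm
SNR = P_sig − N = −97.7 − (−102.34) = 4.64 dB → 4.6 dB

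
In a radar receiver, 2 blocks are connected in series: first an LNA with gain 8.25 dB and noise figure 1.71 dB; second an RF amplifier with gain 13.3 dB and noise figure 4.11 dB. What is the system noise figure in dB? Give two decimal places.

2.35 dB

Convert to linear (a loss of L dB is a gain of −L dB): F_i = 10^(NF_i/10), G_i = 10^(G_i,dB/10)
  Stage 1: F_1 = 10^(1.71/10) = 1.483, G_1 = 10^(8.25/10) = 6.683
  Stage 2: F_2 = 10^(4.11/10) = 2.576, G_2 = 10^(13.3/10) = 21.38
Friis cascade:
  F = 1.483 + (2.576 − 1)/6.683 = 1.718
NF = 10 log₁₀(1.718) = 2.35 dB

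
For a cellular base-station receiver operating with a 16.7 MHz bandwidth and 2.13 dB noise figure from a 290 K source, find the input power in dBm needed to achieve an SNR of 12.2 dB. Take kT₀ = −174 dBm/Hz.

Sensitivity = −174 + 10 log₁₀(B) + NF + SNR_min
= −174 + 72.23 + 2.13 + 12.2
= −87.44 dBm → −87.4 dBm

−87.4 dBm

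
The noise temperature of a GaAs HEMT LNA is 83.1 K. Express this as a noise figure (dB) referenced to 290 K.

1.09 dB

F = 1 + T_e/T₀ = 1 + 83.1/290 = 1.28655
NF = 10 log₁₀(1.28655) = 1.09 dB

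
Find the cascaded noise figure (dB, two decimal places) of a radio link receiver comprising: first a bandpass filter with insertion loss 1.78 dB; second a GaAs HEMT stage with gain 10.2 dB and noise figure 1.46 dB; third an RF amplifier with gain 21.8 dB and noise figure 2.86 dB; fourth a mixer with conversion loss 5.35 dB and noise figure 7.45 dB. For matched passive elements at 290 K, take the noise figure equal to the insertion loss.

3.52 dB

Convert to linear (a loss of L dB is a gain of −L dB): F_i = 10^(NF_i/10), G_i = 10^(G_i,dB/10)
  Stage 1: F_1 = 10^(1.78/10) = 1.507, G_1 = 10^(−1.78/10) = 0.6637
  Stage 2: F_2 = 10^(1.46/10) = 1.400, G_2 = 10^(10.2/10) = 10.47
  Stage 3: F_3 = 10^(2.86/10) = 1.932, G_3 = 10^(21.8/10) = 151.4
  Stage 4: F_4 = 10^(7.45/10) = 5.559, G_4 = 10^(−5.35/10) = 0.2917
Friis cascade:
  F = 1.507 + (1.400 − 1)/0.6637 + (1.932 − 1)/6.950 + (5.559 − 1)/1052 = 2.247
NF = 10 log₁₀(2.247) = 3.52 dB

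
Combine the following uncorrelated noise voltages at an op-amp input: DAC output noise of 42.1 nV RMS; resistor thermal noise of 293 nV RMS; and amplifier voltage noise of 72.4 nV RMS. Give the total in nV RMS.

Uncorrelated sources add in power (mean-square): V_tot = √(ΣV_i²)
V_tot = √[(4.21×10⁻⁸)² + (2.93×10⁻⁷)² + (7.24×10⁻⁸)²] = 3.05×10⁻⁷ V = 305 nV

305 nV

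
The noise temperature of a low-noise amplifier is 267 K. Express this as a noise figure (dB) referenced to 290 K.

2.83 dB

F = 1 + T_e/T₀ = 1 + 267/290 = 1.92069
NF = 10 log₁₀(1.92069) = 2.83 dB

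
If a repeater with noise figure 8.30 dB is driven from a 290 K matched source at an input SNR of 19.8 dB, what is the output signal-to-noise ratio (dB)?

By definition F = SNR_in/SNR_out, so in dB: SNR_out = SNR_in − NF
SNR_out = 19.8 − 8.30 = 11.50 dB

11.50 dB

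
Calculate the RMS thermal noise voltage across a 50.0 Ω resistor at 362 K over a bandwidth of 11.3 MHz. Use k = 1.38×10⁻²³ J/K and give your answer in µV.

3.36 µV

V_n = √(4kTRB)
4kTRB = 4 × 1.38×10⁻²³ × 362 × 5.00×10¹ × 1.13×10⁷ = 1.13×10⁻¹¹ V²
V_n = √(1.13×10⁻¹¹) = 3.36×10⁻⁶ V = 3.36 µV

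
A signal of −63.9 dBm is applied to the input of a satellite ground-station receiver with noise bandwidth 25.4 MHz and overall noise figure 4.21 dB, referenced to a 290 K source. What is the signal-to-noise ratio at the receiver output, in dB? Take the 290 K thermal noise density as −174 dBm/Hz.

Noise floor: N = −174 + 10 log₁₀(B) + NF
10 log₁₀(2.54×10⁷) = 74.05 dB
N = −174 + 74.05 + 4.21 = −95.74 dBm
SNR = P_sig − N = −63.9 − (−95.74) = 31.84 dB → 31.8 dB

31.8 dB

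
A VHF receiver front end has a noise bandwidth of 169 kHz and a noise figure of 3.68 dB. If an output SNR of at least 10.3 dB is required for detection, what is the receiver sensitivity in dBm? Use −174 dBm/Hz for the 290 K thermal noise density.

−107.7 dBm

Sensitivity = −174 + 10 log₁₀(B) + NF + SNR_min
= −174 + 52.28 + 3.68 + 10.3
= −107.74 dBm → −107.7 dBm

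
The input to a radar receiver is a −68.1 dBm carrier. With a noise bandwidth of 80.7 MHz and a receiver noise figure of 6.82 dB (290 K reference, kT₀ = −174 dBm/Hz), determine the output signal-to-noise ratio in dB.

Noise floor: N = −174 + 10 log₁₀(B) + NF
10 log₁₀(8.07×10⁷) = 79.07 dB
N = −174 + 79.07 + 6.82 = −88.11 dBm
SNR = P_sig − N = −68.1 − (−88.11) = 20.01 dB → 20.0 dB

20.0 dB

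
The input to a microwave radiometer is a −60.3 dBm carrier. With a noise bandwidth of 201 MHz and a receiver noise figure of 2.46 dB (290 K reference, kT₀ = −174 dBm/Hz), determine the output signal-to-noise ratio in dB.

28.2 dB

Noise floor: N = −174 + 10 log₁₀(B) + NF
10 log₁₀(2.01×10⁸) = 83.03 dB
N = −174 + 83.03 + 2.46 = −88.51 dBm
SNR = P_sig − N = −60.3 − (−88.51) = 28.21 dB → 28.2 dB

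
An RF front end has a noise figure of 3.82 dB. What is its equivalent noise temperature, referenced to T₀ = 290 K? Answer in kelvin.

F = 10^(3.82/10) = 2.40991
T_e = (F − 1)·T₀ = (2.40991 − 1) × 290 = 409 K

409 K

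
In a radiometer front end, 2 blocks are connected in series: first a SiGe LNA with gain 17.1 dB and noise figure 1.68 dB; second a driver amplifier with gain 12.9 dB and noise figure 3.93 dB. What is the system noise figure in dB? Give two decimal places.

Convert to linear (a loss of L dB is a gain of −L dB): F_i = 10^(NF_i/10), G_i = 10^(G_i,dB/10)
  Stage 1: F_1 = 10^(1.68/10) = 1.472, G_1 = 10^(17.1/10) = 51.29
  Stage 2: F_2 = 10^(3.93/10) = 2.472, G_2 = 10^(12.9/10) = 19.50
Friis cascade:
  F = 1.472 + (2.472 − 1)/51.29 = 1.501
NF = 10 log₁₀(1.501) = 1.76 dB

1.76 dB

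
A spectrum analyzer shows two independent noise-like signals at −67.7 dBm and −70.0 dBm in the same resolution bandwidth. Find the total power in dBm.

−65.7 dBm

Convert to linear, add, convert back:
P₁ = 1.70×10⁻¹⁰ W, P₂ = 1.00×10⁻¹⁰ W
P_tot = 2.70×10⁻¹⁰ W → 10 log₁₀(P_tot / 10⁻³) = −65.7 dBm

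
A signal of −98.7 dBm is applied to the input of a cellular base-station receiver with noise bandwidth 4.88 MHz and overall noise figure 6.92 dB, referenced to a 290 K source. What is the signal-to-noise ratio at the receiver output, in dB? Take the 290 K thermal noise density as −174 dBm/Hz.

1.5 dB

Noise floor: N = −174 + 10 log₁₀(B) + NF
10 log₁₀(4.88×10⁶) = 66.88 dB
N = −174 + 66.88 + 6.92 = −100.20 dBm
SNR = P_sig − N = −98.7 − (−100.20) = 1.50 dB → 1.5 dB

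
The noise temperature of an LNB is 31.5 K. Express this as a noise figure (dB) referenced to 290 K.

F = 1 + T_e/T₀ = 1 + 31.5/290 = 1.10862
NF = 10 log₁₀(1.10862) = 0.448 dB

0.448 dB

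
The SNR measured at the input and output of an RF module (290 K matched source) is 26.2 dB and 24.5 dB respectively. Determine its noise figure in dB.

NF (dB) = SNR_in(dB) − SNR_out(dB) when the source is at T₀
NF = 26.2 − 24.5 = 1.7 dB

1.7 dB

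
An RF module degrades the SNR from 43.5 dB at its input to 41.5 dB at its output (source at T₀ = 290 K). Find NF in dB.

NF (dB) = SNR_in(dB) − SNR_out(dB) when the source is at T₀
NF = 43.5 − 41.5 = 2.0 dB

2.0 dB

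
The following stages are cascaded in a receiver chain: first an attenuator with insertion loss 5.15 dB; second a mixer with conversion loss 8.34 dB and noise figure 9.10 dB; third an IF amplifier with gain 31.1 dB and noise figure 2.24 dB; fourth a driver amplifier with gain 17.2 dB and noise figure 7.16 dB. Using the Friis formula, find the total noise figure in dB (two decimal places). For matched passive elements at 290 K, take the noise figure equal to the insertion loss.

Convert to linear (a loss of L dB is a gain of −L dB): F_i = 10^(NF_i/10), G_i = 10^(G_i,dB/10)
  Stage 1: F_1 = 10^(5.15/10) = 3.273, G_1 = 10^(−5.15/10) = 0.3055
  Stage 2: F_2 = 10^(9.10/10) = 8.128, G_2 = 10^(−8.34/10) = 0.1466
  Stage 3: F_3 = 10^(2.24/10) = 1.675, G_3 = 10^(31.1/10) = 1288
  Stage 4: F_4 = 10^(7.16/10) = 5.200, G_4 = 10^(17.2/10) = 52.48
Friis cascade:
  F = 3.273 + (8.128 − 1)/0.3055 + (1.675 − 1)/0.04477 + (5.200 − 1)/57.68 = 41.76
NF = 10 log₁₀(41.76) = 16.21 dB

16.21 dB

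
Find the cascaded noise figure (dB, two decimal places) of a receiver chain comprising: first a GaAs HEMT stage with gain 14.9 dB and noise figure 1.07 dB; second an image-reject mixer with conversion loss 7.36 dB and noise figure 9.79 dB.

1.92 dB

Convert to linear (a loss of L dB is a gain of −L dB): F_i = 10^(NF_i/10), G_i = 10^(G_i,dB/10)
  Stage 1: F_1 = 10^(1.07/10) = 1.279, G_1 = 10^(14.9/10) = 30.90
  Stage 2: F_2 = 10^(9.79/10) = 9.528, G_2 = 10^(−7.36/10) = 0.1837
Friis cascade:
  F = 1.279 + (9.528 − 1)/30.90 = 1.555
NF = 10 log₁₀(1.555) = 1.92 dB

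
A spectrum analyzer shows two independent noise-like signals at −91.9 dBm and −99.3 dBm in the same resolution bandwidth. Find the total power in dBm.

Convert to linear, add, convert back:
P₁ = 6.46×10⁻¹³ W, P₂ = 1.17×10⁻¹³ W
P_tot = 7.63×10⁻¹³ W → 10 log₁₀(P_tot / 10⁻³) = −91.2 dBm

−91.2 dBm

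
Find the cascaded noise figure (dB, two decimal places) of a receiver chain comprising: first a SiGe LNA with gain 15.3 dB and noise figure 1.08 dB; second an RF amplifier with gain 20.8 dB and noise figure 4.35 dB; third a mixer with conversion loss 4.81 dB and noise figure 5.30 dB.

1.25 dB

Convert to linear (a loss of L dB is a gain of −L dB): F_i = 10^(NF_i/10), G_i = 10^(G_i,dB/10)
  Stage 1: F_1 = 10^(1.08/10) = 1.282, G_1 = 10^(15.3/10) = 33.88
  Stage 2: F_2 = 10^(4.35/10) = 2.723, G_2 = 10^(20.8/10) = 120.2
  Stage 3: F_3 = 10^(5.30/10) = 3.388, G_3 = 10^(−4.81/10) = 0.3304
Friis cascade:
  F = 1.282 + (2.723 − 1)/33.88 + (3.388 − 1)/4074 = 1.334
NF = 10 log₁₀(1.334) = 1.25 dB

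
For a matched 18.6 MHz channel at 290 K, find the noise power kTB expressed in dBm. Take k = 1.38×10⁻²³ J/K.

P_n = kTB = 1.38×10⁻²³ × 290 × 1.86×10⁷ = 7.44×10⁻¹⁴ W
In dBm: 10 log₁₀(7.44×10⁻¹⁴ / 10⁻³) = −101.3 dBm

−101.3 dBm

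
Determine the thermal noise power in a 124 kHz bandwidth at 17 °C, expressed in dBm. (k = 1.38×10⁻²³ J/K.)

−123.0 dBm

T = 17 °C + 273.15 = 290.15 K
P_n = kTB = 1.38×10⁻²³ × 290.15 × 1.24×10⁵ = 4.97×10⁻¹⁶ W
In dBm: 10 log₁₀(4.97×10⁻¹⁶ / 10⁻³) = −123.0 dBm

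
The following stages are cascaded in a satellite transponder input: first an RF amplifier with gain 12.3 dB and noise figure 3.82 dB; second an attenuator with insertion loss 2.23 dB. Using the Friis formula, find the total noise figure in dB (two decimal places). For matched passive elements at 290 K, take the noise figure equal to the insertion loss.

3.89 dB

Convert to linear (a loss of L dB is a gain of −L dB): F_i = 10^(NF_i/10), G_i = 10^(G_i,dB/10)
  Stage 1: F_1 = 10^(3.82/10) = 2.410, G_1 = 10^(12.3/10) = 16.98
  Stage 2: F_2 = 10^(2.23/10) = 1.671, G_2 = 10^(−2.23/10) = 0.5984
Friis cascade:
  F = 2.410 + (1.671 − 1)/16.98 = 2.449
NF = 10 log₁₀(2.449) = 3.89 dB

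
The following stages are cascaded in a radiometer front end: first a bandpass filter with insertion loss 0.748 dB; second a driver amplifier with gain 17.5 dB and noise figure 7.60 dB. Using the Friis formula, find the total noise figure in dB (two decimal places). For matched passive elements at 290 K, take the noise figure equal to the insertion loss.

Convert to linear (a loss of L dB is a gain of −L dB): F_i = 10^(NF_i/10), G_i = 10^(G_i,dB/10)
  Stage 1: F_1 = 10^(0.748/10) = 1.188, G_1 = 10^(−0.748/10) = 0.8418
  Stage 2: F_2 = 10^(7.60/10) = 5.754, G_2 = 10^(17.5/10) = 56.23
Friis cascade:
  F = 1.188 + (5.754 − 1)/0.8418 = 6.836
NF = 10 log₁₀(6.836) = 8.35 dB

8.35 dB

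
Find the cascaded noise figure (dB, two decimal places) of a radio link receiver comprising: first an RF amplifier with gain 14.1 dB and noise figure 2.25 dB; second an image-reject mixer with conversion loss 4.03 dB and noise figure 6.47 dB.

2.58 dB

Convert to linear (a loss of L dB is a gain of −L dB): F_i = 10^(NF_i/10), G_i = 10^(G_i,dB/10)
  Stage 1: F_1 = 10^(2.25/10) = 1.679, G_1 = 10^(14.1/10) = 25.70
  Stage 2: F_2 = 10^(6.47/10) = 4.436, G_2 = 10^(−4.03/10) = 0.3954
Friis cascade:
  F = 1.679 + (4.436 − 1)/25.70 = 1.812
NF = 10 log₁₀(1.812) = 2.58 dB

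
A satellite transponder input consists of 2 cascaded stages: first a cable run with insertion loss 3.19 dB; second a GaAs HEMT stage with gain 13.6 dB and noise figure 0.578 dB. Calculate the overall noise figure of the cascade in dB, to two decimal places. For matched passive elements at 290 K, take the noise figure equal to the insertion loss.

Convert to linear (a loss of L dB is a gain of −L dB): F_i = 10^(NF_i/10), G_i = 10^(G_i,dB/10)
  Stage 1: F_1 = 10^(3.19/10) = 2.084, G_1 = 10^(−3.19/10) = 0.4797
  Stage 2: F_2 = 10^(0.578/10) = 1.142, G_2 = 10^(13.6/10) = 22.91
Friis cascade:
  F = 2.084 + (1.142 − 1)/0.4797 = 2.381
NF = 10 log₁₀(2.381) = 3.77 dB

3.77 dB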